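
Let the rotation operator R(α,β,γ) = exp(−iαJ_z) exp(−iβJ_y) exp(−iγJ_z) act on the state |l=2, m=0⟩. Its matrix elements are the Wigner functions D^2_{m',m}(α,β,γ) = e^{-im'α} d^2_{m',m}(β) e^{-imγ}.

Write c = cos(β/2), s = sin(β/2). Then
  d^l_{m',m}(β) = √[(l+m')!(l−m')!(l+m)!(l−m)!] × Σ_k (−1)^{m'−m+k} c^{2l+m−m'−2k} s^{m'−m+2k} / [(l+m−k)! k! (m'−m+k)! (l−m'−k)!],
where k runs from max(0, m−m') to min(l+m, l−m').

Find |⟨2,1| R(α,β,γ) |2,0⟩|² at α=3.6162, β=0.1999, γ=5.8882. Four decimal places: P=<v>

P=0.0568

Split into d^2_{1,0}(β=0.1999) × two z-phases.
c=cos(0.1999/2)=0.995009, s=sin(0.1999/2)=0.099784; N=√[6·1·2·2]=4.898979
k: max(0,(0)−(1))=0 … min(2+(0),2−(1))=1
  k=0: (−1)^1·4.8990/(2)·0.9950^3·0.0998^1 = -0.240778
  k=1: (−1)^2·4.8990/(2)·0.9950^1·0.0998^3 = +0.002421
d^2_{1,0}(0.1999) = -0.240778 +0.002421 = -0.238356
|D^2_{1,0}|² = |d^2_{1,0}(β)|² = (-0.238356)² = 0.056814 (the z-rotation phases have unit modulus)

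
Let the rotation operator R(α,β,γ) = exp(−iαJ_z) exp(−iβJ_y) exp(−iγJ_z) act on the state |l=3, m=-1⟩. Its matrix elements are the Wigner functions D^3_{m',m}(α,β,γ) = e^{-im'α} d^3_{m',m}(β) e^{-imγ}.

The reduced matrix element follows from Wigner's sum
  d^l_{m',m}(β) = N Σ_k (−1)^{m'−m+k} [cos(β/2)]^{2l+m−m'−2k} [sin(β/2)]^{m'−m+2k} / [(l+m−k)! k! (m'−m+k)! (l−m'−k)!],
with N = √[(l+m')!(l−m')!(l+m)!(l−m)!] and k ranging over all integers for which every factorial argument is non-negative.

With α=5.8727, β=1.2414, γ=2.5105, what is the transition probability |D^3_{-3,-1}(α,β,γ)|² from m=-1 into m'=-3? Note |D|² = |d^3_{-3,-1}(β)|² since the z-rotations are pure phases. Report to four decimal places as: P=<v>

P=0.3291

First d^3_{-3,-1}(β=1.2414), then the phase factors e^{-i(-3)α} and e^{-i(-1)γ}:
Half-angle: c=0.813472, s=0.581605. N=√(1·720·2·24)=185.903201
k∈{2} keeps every argument non-negative
  k=2: (−1)^0·185.9032/(48)·0.8135^4·0.5816^2 = +0.573682
d^3_{-3,-1}(1.2414) = +0.573682
|D^3_{-3,-1}|² = |d^3_{-3,-1}(β)|² = (+0.573682)² = 0.329111 (the z-rotation phases have unit modulus)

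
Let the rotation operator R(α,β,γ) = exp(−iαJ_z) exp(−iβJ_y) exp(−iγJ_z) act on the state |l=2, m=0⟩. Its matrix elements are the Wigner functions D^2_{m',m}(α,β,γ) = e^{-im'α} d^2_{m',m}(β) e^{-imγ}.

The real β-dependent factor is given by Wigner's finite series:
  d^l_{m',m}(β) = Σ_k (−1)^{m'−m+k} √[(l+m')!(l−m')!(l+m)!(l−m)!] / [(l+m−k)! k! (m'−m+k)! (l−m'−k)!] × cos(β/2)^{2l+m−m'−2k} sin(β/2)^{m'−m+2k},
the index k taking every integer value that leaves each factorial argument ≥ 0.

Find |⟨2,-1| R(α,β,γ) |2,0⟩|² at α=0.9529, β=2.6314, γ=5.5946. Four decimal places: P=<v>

P=0.2724

Split into d^2_{-1,0}(β=2.6314) × two z-phases.
Half-angle: c=0.252339, s=0.967639. N=√(1·6·2·2)=4.898979
k: max(0,(0)−(-1))=1 … min(2+(0),2−(-1))=2
  k=1: (−1)^0·4.8990/(2)·0.2523^3·0.9676^1 = +0.038084
  k=2: (−1)^1·4.8990/(2)·0.2523^1·0.9676^3 = -0.560015
d^2_{-1,0}(2.6314) = +0.038084 -0.560015 = -0.521931
|D^2_{-1,0}|² = |d^2_{-1,0}(β)|² = (-0.521931)² = 0.272412 (the z-rotation phases have unit modulus)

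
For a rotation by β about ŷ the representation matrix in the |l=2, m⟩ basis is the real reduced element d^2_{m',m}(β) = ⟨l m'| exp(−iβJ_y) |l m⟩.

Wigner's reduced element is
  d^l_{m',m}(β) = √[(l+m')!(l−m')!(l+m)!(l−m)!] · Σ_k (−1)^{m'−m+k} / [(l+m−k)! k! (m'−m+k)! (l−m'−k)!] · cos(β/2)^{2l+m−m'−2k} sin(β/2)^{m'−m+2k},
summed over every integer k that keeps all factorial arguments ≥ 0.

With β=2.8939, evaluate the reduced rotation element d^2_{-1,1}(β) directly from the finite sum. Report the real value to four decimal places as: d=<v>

d=-0.9246

d^2_{-1,1}(β=2.8939) via Wigner's sum:
With c≡cos(β/2)=0.123530 and s≡sin(β/2)=0.992341, N=[1·6·6·1]^{1/2}=6.000000
Admissible k: 2..3 (factorial args all ≥0)
  k=2: (−1)^0·6.0000/(2)·0.1235^2·0.9923^2 = +0.045080
  k=3: (−1)^1·6.0000/(6)·0.1235^0·0.9923^4 = -0.969714
d^2_{-1,1}(2.8939) = +0.045080 -0.969714 = -0.924633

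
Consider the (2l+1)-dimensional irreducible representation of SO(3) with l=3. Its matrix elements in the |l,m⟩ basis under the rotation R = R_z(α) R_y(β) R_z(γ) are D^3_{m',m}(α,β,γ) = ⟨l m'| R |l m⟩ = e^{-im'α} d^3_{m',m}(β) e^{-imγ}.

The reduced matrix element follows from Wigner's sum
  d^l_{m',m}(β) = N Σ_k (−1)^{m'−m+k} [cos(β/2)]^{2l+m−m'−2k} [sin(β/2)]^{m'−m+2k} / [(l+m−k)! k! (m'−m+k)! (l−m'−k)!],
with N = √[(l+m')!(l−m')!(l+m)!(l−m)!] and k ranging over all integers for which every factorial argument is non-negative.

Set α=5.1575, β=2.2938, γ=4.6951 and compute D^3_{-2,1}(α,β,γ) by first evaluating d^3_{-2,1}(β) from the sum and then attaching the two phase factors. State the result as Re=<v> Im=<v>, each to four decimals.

Re=-0.3822 Im=0.2987

D^3_{-2,1}(5.1575,2.2938,4.6951) = e^{-i·-2·5.1575}·d^3_{-2,1}(2.2938)·e^{-i·1·4.6951}. Compute d first:
With c≡cos(β/2)=0.411315 and s≡sin(β/2)=0.911493, N=[1·120·24·2]^{1/2}=75.894664
The bounds max(0,m−m')=3 and min(l+m,l−m')=4 give 2 terms
  k=3: (−1)^0·75.8947/(12)·0.4113^3·0.9115^3 = +0.333284
  k=4: (−1)^1·75.8947/(24)·0.4113^1·0.9115^5 = -0.818355
d^3_{-2,1}(2.2938) = +0.333284 -0.818355 = -0.485071
Phases: e^{-i·(-2)·5.1575}=-0.629239-0.777211i, e^{-i·(1)·4.6951}=-0.017288+0.999851i ⇒ D=-0.382224+0.298663i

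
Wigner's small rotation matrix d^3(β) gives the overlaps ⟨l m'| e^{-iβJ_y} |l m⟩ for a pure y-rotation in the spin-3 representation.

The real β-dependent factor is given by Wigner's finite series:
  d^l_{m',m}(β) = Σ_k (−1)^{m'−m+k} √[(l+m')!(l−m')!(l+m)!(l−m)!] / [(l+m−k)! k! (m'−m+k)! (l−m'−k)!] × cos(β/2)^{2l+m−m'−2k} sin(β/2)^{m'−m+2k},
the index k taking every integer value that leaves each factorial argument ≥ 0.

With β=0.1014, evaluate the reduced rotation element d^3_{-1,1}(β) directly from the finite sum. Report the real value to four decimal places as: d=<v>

d=0.0153

d^3_{-1,1}(β=0.1014) via Wigner's sum:
c=cos(0.1014/2)=0.998715, s=sin(0.1014/2)=0.050678; N=√[2·24·24·2]=48.000000
k∈{2,3,4} keeps every argument non-negative
  k=2: (−1)^0·48.0000/(8)·0.9987^4·0.0507^2 = +0.015331
  k=3: (−1)^1·48.0000/(6)·0.9987^2·0.0507^4 = -0.000053
  k=4: (−1)^2·48.0000/(48)·0.9987^0·0.0507^6 = +0.000000
d^3_{-1,1}(0.1014) = +0.015331 -0.000053 +0.000000 = +0.015278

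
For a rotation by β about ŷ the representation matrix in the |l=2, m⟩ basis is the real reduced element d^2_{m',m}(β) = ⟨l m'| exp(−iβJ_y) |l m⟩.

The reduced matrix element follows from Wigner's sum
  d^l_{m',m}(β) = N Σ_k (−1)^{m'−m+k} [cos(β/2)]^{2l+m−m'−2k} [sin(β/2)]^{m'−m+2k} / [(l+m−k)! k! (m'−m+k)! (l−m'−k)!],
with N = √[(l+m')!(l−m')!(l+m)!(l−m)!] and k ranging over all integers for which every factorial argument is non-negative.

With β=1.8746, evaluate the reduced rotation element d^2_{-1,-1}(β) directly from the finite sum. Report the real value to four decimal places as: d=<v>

d^2_{-1,-1}(β=1.8746) via Wigner's sum:
Half-angle: c=0.591966, s=0.805963. N=√(1·6·1·6)=6.000000
Admissible k: 0..1 (factorial args all ≥0)
  k=0: (−1)^0·6.0000/(6)·0.5920^4·0.8060^0 = +0.122797
  k=1: (−1)^1·6.0000/(2)·0.5920^2·0.8060^2 = -0.682881
d^2_{-1,-1}(1.8746) = +0.122797 -0.682881 = -0.560084

d=-0.5601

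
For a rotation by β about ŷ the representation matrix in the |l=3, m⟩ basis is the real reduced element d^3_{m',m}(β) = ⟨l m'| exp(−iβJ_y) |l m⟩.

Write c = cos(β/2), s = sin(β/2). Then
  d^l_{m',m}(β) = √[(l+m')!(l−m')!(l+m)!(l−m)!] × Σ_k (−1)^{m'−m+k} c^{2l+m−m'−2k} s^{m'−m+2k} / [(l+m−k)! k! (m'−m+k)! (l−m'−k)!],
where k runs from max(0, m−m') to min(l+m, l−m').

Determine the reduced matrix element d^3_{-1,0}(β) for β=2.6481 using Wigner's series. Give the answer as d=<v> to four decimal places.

d=0.5903

d^3_{-1,0}(β=2.6481) via Wigner's sum:
c=cos(2.6481/2)=0.244250, s=sin(2.6481/2)=0.969712; N=√[2·24·6·6]=41.569219
k∈{1,2,3} keeps every argument non-negative
  k=1: (−1)^0·41.5692/(12)·0.2443^5·0.9697^1 = +0.002920
  k=2: (−1)^1·41.5692/(4)·0.2443^3·0.9697^3 = -0.138085
  k=3: (−1)^2·41.5692/(12)·0.2443^1·0.9697^5 = +0.725504
d^3_{-1,0}(2.6481) = +0.002920 -0.138085 +0.725504 = +0.590340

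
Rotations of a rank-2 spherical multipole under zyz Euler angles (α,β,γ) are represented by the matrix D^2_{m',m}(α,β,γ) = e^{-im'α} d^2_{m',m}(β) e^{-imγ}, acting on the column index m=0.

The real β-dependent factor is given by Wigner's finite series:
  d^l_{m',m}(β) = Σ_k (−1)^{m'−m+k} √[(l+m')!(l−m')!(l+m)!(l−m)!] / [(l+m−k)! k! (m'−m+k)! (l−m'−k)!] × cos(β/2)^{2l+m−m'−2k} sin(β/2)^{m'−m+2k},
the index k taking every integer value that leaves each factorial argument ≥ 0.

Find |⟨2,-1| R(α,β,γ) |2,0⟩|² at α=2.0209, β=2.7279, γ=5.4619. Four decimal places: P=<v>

D^2_{-1,0}(2.0209,2.7279,5.4619) = e^{-i·-1·2.0209}·d^2_{-1,0}(2.7279)·e^{-i·0·5.4619}. Compute d first:
c=cos(2.7279/2)=0.205374, s=sin(2.7279/2)=0.978683; N=√[1·6·2·2]=4.898979
k∈{1,2} keeps every argument non-negative
  k=1: (−1)^0·4.8990/(2)·0.2054^3·0.9787^1 = +0.020766
  k=2: (−1)^1·4.8990/(2)·0.2054^1·0.9787^3 = -0.471573
d^2_{-1,0}(2.7279) = +0.020766 -0.471573 = -0.450807
|D^2_{-1,0}|² = |d^2_{-1,0}(β)|² = (-0.450807)² = 0.203227 (the z-rotation phases have unit modulus)

P=0.2032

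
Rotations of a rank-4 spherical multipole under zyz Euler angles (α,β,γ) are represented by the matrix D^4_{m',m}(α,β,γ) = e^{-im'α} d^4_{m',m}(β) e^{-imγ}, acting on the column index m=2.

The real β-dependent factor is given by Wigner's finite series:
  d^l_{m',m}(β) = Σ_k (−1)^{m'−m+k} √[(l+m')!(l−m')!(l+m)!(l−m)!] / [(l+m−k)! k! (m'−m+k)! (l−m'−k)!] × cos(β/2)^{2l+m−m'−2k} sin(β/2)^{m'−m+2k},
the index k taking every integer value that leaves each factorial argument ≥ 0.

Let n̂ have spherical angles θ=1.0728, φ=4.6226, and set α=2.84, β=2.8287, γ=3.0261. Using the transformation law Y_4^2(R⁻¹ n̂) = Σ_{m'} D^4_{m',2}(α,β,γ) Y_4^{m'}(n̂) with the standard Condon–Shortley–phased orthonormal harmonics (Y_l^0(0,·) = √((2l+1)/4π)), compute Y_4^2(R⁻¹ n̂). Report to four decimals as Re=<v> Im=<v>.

Need the full column D^4_{m',2} for m'=−4..4 at α=2.84, β=2.8287, γ=3.0261.
cos(β/2)=0.155809, sin(β/2)=0.987787
d^4_{-4,2}: single k=6 term ⇒ +0.119328;  D = +0.066925-0.098794i
d^4_{-3,2}: k∈[5..6] ⇒ +0.039928 -0.534934 = -0.495006;  D = +0.386828-0.308861i
d^4_{-2,2}: k∈[4..6] ⇒ +0.008416 -0.270612 +0.906374 = +0.644178;  D = +0.600071-0.234265i
d^4_{-1,2}: k∈[3..5] ⇒ +0.001252 -0.075457 +0.606558 = +0.532353;  D = -0.531026+0.037557i
d^4_{0,2}: k∈[2..4] ⇒ +0.000132 -0.014194 +0.213937 = +0.199875;  D = +0.194567+0.045759i
d^4_{1,2}: k∈[1..3] ⇒ +0.000009 -0.001877 +0.050305 = +0.048437;  D = -0.041728-0.024594i
d^4_{2,2}: k∈[0..2] ⇒ +0.000000 -0.000168 +0.008416 = +0.008249;  D = +0.005542+0.006110i
d^4_{3,2}: k∈[0..1] ⇒ -0.000008 +0.000993 = +0.000985;  D = -0.000415-0.000893i
d^4_{4,2}: single k=0 term ⇒ +0.000074;  D = +0.000010+0.000073i
Y_4^{m'}(θ=1.0728,φ=4.6226) and Σ D·Y over m':
  (+0.0669-0.0988i)·(+0.2468+0.0927i)  (+0.3868-0.3089i)·(+0.1079-0.3908i)  (+0.6001-0.2343i)·(-0.1517-0.0275i)  (-0.5310+0.0376i)·(+0.0250-0.2774i)  (+0.1946+0.0458i)·(-0.2140+0.0000i)  (-0.0417-0.0246i)·(-0.0250-0.2774i)  (+0.0055+0.0061i)·(-0.1517+0.0275i)  (-0.0004-0.0009i)·(-0.1079-0.3908i)  (+0.0000+0.0001i)·(+0.2468-0.0927i)
Y_4^2(R⁻¹ n̂) = -0.202343-0.033527i

Re=-0.2023 Im=-0.0335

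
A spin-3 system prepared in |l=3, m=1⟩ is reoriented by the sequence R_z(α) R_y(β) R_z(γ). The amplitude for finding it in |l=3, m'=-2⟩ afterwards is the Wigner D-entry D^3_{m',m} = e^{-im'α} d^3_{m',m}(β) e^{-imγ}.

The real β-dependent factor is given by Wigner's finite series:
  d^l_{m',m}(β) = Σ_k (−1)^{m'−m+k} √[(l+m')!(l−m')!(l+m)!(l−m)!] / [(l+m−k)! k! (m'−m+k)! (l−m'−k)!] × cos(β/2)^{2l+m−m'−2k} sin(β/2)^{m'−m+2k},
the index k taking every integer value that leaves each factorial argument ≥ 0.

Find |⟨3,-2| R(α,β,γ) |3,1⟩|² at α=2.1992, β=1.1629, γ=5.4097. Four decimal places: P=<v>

First d^3_{-2,1}(β=1.1629), then the phase factors e^{-i(-2)α} and e^{-i(1)γ}:
c=cos(1.1629/2)=0.835667, s=sin(1.1629/2)=0.549236; N=√[1·120·24·2]=75.894664
k: max(0,(1)−(-2))=3 … min(3+(1),3−(-2))=4
  k=3: (−1)^0·75.8947/(12)·0.8357^3·0.5492^3 = +0.611516
  k=4: (−1)^1·75.8947/(24)·0.8357^1·0.5492^5 = -0.132078
d^3_{-2,1}(1.1629) = +0.611516 -0.132078 = +0.479438
|D^3_{-2,1}|² = |d^3_{-2,1}(β)|² = (+0.479438)² = 0.229861 (the z-rotation phases have unit modulus)

P=0.2299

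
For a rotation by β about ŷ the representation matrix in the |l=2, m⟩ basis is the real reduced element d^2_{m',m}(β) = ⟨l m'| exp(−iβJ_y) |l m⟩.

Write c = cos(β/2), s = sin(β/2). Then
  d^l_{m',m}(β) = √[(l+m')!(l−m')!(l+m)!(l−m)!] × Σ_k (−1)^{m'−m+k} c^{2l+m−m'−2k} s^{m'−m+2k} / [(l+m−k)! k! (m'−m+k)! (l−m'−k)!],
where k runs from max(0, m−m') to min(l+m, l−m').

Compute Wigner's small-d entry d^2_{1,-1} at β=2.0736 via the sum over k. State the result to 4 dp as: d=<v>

d^2_{1,-1}(β=2.0736) via Wigner's sum:
c=cos(2.0736/2)=0.508977, s=sin(2.0736/2)=0.860780; N=√[6·1·1·6]=6.000000
k∈{0,1} keeps every argument non-negative
  k=0: (−1)^2·6.0000/(2)·0.5090^2·0.8608^2 = +0.575841
  k=1: (−1)^3·6.0000/(6)·0.5090^0·0.8608^4 = -0.548995
d^2_{1,-1}(2.0736) = +0.575841 -0.548995 = +0.026846

d=0.0268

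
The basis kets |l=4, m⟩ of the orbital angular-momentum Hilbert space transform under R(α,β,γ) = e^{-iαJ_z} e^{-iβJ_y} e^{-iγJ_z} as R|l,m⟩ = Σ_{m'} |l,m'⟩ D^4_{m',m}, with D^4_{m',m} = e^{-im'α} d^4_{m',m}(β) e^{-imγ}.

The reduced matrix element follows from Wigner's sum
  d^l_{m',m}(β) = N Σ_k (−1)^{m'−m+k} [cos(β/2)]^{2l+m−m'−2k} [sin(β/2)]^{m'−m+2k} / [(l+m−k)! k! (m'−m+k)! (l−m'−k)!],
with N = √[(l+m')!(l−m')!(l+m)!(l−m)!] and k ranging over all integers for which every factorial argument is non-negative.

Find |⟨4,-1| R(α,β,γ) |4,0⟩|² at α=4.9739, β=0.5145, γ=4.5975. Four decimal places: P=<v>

P=0.3047

First d^4_{-1,0}(β=0.5145), then the phase factors e^{-i(-1)α} and e^{-i(0)γ}:
With c≡cos(β/2)=0.967093 and s≡sin(β/2)=0.254422, N=[6·120·24·24]^{1/2}=643.987578
k∈{1,2,3,4} keeps every argument non-negative
  k=1: (−1)^0·643.9876/(144)·0.9671^7·0.2544^1 = +0.900219
  k=2: (−1)^1·643.9876/(24)·0.9671^5·0.2544^3 = -0.373828
  k=3: (−1)^2·643.9876/(24)·0.9671^3·0.2544^5 = +0.025873
  k=4: (−1)^3·643.9876/(144)·0.9671^1·0.2544^7 = -0.000298
d^4_{-1,0}(0.5145) = +0.900219 -0.373828 +0.025873 -0.000298 = +0.551965
|D^4_{-1,0}|² = |d^4_{-1,0}(β)|² = (+0.551965)² = 0.304666 (the z-rotation phases have unit modulus)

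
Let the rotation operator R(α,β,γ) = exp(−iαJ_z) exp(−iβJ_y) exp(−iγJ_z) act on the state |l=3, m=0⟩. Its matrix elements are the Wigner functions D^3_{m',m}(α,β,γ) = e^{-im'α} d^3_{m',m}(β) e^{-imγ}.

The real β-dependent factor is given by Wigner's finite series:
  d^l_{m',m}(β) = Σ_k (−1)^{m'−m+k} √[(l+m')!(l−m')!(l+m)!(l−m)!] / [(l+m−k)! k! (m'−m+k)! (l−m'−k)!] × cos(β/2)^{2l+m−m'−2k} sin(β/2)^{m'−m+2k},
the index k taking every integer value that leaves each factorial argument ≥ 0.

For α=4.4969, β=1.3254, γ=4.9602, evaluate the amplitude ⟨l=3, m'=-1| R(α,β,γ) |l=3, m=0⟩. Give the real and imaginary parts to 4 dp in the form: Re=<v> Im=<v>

Re=0.0633 Im=0.2892

First d^3_{-1,0}(β=1.3254), then the phase factors e^{-i(-1)α} and e^{-i(0)γ}:
With c≡cos(β/2)=0.788334 and s≡sin(β/2)=0.615248, N=[2·24·6·6]^{1/2}=41.569219
k: max(0,(0)−(-1))=1 … min(3+(0),3−(-1))=3
  k=1: (−1)^0·41.5692/(12)·0.7883^5·0.6152^1 = +0.648921
  k=2: (−1)^1·41.5692/(4)·0.7883^3·0.6152^3 = -1.185748
  k=3: (−1)^2·41.5692/(12)·0.7883^1·0.6152^5 = +0.240741
d^3_{-1,0}(1.3254) = +0.648921 -1.185748 +0.240741 = -0.296086
Phases: e^{-i·(-1)·4.4969}=-0.213825-0.976872i, e^{-i·(0)·4.9602}=+1.000000+0.000000i ⇒ D=+0.063311+0.289238i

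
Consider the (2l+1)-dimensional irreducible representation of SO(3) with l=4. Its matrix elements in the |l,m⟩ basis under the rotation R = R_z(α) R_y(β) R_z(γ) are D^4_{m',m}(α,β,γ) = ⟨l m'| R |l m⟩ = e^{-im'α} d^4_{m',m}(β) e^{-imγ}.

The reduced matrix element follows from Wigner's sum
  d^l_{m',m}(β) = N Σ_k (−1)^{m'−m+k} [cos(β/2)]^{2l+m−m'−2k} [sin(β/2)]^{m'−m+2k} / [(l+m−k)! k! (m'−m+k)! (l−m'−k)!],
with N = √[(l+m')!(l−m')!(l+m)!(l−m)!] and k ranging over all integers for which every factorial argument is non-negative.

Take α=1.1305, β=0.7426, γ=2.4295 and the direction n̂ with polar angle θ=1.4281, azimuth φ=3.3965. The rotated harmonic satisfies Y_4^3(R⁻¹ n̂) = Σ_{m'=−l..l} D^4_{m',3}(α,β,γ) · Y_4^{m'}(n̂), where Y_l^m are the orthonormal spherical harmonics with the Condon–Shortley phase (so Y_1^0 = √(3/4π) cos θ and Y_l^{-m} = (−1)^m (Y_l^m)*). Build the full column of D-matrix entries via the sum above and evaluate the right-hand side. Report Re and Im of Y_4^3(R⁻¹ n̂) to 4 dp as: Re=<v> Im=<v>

Re=0.2706 Im=-0.2113

Need the full column D^4_{m',3} for m'=−4..4 at α=1.1305, β=0.7426, γ=2.4295.
cos(β/2)=0.931856, sin(β/2)=0.362827
d^4_{-4,3}: single k=7 term ⇒ +0.002182;  D = -0.002030-0.000799i
d^4_{-3,3}: k∈[6..7] ⇒ +0.013867 -0.000300 = +0.013567;  D = -0.009877+0.009301i
d^4_{-2,3}: k∈[5..6] ⇒ +0.057113 -0.002886 = +0.054226;  D = +0.016806+0.051556i
d^4_{-1,3}: k∈[4..5] ⇒ +0.172868 -0.015724 = +0.157144;  D = +0.155914+0.019621i
d^4_{0,3}: k∈[3..4] ⇒ +0.397108 -0.060202 = +0.336906;  D = +0.180522-0.284460i
d^4_{1,3}: k∈[2..3] ⇒ +0.684170 -0.172868 = +0.511302;  D = -0.273767-0.431835i
d^4_{2,3}: k∈[1..2] ⇒ +0.828337 -0.376730 = +0.451607;  D = -0.448099+0.056179i
d^4_{3,3}: k∈[0..1] ⇒ +0.568581 -0.603381 = -0.034800;  D = +0.010801-0.033082i
d^4_{4,3}: single k=0 term ⇒ -0.626164;  D = -0.455643-0.429500i
Y_4^{m'}(θ=1.4281,φ=3.3965) and Σ D·Y over m':
  (-0.0020-0.0008i)·(+0.2225-0.3619i)  (-0.0099+0.0093i)·(-0.1246+0.1195i)  (+0.0168+0.0516i)·(-0.2456+0.1373i)  (+0.1559+0.0196i)·(+0.1842-0.0480i)  (+0.1805-0.2845i)·(+0.2547+0.0000i)  (-0.2738-0.4318i)·(-0.1842-0.0480i)  (-0.4481+0.0562i)·(-0.2456-0.1373i)  (+0.0108-0.0331i)·(+0.1246+0.1195i)  (-0.4556-0.4295i)·(+0.2225+0.3619i)
Y_4^3(R⁻¹ n̂) = +0.270641-0.211315i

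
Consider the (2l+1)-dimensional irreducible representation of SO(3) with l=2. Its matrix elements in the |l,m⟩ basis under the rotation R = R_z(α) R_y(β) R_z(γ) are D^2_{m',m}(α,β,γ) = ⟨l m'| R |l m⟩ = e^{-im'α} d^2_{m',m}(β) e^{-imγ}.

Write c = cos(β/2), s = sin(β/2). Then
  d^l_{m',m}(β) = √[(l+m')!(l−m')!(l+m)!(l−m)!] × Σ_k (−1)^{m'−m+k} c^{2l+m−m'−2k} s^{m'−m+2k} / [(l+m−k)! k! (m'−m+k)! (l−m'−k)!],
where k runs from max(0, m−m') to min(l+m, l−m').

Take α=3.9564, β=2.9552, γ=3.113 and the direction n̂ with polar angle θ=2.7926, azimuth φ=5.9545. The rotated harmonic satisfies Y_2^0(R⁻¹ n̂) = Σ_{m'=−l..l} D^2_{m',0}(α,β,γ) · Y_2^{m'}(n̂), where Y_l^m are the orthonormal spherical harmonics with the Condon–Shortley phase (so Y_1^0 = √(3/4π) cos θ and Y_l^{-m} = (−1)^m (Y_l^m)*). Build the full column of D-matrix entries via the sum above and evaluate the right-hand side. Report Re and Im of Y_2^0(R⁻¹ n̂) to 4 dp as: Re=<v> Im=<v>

Re=0.4462 Im=0.0000

Need the full column D^2_{m',0} for m'=−2..2 at α=3.9564, β=2.9552, γ=3.113.
cos(β/2)=0.093061, sin(β/2)=0.995660
d^2_{-2,0}: single k=2 term ⇒ +0.021030;  D = -0.001236+0.020994i
d^2_{-1,0}: k∈[1..2] ⇒ +0.001966 -0.224998 = -0.223033;  D = +0.153002+0.162277i
d^2_{0,0}: k∈[0..2] ⇒ +0.000075 -0.034342 +0.982754 = +0.948487;  D = +0.948487+0.000000i
d^2_{1,0}: k∈[0..1] ⇒ -0.001966 +0.224998 = +0.223033;  D = -0.153002+0.162277i
d^2_{2,0}: single k=0 term ⇒ +0.021030;  D = -0.001236-0.020994i
Y_2^{m'}(θ=2.7926,φ=5.9545) and Σ D·Y over m':
  (-0.0012+0.0210i)·(+0.0358+0.0276i)  (+0.1530+0.1623i)·(-0.2350-0.0801i)  (+0.9485+0.0000i)·(+0.5201+0.0000i)  (-0.1530+0.1623i)·(+0.2350-0.0801i)  (-0.0012-0.0210i)·(+0.0358-0.0276i)
Y_2^0(R⁻¹ n̂) = +0.446214+0.000000i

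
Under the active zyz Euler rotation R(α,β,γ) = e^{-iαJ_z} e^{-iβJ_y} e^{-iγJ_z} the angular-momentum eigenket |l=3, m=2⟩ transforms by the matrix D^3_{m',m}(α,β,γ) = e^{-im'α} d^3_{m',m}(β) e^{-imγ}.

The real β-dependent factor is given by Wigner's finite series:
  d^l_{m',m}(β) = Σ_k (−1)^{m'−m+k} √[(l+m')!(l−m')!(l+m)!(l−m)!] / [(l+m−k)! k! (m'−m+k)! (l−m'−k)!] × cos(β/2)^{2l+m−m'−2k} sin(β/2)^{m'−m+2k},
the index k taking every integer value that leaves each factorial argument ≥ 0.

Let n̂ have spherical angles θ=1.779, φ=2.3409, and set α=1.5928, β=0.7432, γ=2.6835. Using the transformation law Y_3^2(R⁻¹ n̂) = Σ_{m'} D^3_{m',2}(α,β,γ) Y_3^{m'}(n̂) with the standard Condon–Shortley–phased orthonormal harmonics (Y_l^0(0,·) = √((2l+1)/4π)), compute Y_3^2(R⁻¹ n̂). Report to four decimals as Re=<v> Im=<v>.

Re=-0.2394 Im=0.1851

Need the full column D^3_{m',2} for m'=−3..3 at α=1.5928, β=0.7432, γ=2.6835.
cos(β/2)=0.931748, sin(β/2)=0.363107
d^3_{-3,2}: single k=5 term ⇒ +0.014406;  D = +0.011982-0.007998i
d^3_{-2,2}: k∈[4..5] ⇒ +0.075458 -0.002292 = +0.073166;  D = -0.041950-0.059945i
d^3_{-1,2}: k∈[3..4] ⇒ +0.244922 -0.018598 = +0.226324;  D = -0.182528+0.133814i
d^3_{0,2}: k∈[2..3] ⇒ +0.544280 -0.082660 = +0.461620;  D = +0.281058+0.366196i
d^3_{1,2}: k∈[1..2] ⇒ +0.806354 -0.244922 = +0.561432;  D = +0.437747-0.351545i
d^3_{2,2}: k∈[0..1] ⇒ +0.654319 -0.496857 = +0.157462;  D = -0.101273-0.120574i
d^3_{3,2}: single k=0 term ⇒ -0.624599;  D = +0.469321-0.412143i
Y_3^{m'}(θ=1.779,φ=2.3409) and Σ D·Y over m':
  (+0.0120-0.0080i)·(+0.2887-0.2634i)  (-0.0420-0.0599i)·(+0.0062-0.2021i)  (-0.1825+0.1338i)·(+0.1731+0.1785i)  (+0.2811+0.3662i)·(+0.2149+0.0000i)  (+0.4377-0.3515i)·(-0.1731+0.1785i)  (-0.1013-0.1206i)·(+0.0062+0.2021i)  (+0.4693-0.4121i)·(-0.2887-0.2634i)
Y_3^2(R⁻¹ n̂) = -0.239417+0.185100i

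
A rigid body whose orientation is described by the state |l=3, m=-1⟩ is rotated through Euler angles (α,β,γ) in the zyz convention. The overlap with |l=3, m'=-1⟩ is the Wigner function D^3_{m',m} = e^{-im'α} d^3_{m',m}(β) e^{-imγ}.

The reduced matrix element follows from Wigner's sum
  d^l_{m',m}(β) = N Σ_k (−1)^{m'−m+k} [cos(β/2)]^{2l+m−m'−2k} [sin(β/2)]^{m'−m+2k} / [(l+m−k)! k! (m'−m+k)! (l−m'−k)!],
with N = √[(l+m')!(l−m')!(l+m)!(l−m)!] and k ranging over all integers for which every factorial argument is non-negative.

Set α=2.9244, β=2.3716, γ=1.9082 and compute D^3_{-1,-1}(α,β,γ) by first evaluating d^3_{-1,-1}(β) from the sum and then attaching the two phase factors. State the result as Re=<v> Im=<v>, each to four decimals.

Re=0.0588 Im=-0.4869

First d^3_{-1,-1}(β=2.3716), then the phase factors e^{-i(-1)α} and e^{-i(-1)γ}:
Half-angle: c=0.375556, s=0.926800. N=√(2·24·2·24)=48.000000
The bounds max(0,m−m')=0 and min(l+m,l−m')=2 give 3 terms
  k=0: (−1)^0·48.0000/(48)·0.3756^6·0.9268^0 = +0.002806
  k=1: (−1)^1·48.0000/(6)·0.3756^4·0.9268^2 = -0.136697
  k=2: (−1)^2·48.0000/(8)·0.3756^2·0.9268^4 = +0.624373
d^3_{-1,-1}(2.3716) = +0.002806 -0.136697 +0.624373 = +0.490481
D = (-0.976506+0.215489i)·(+0.490481)·(-0.331038+0.943617i) = +0.058819-0.486941i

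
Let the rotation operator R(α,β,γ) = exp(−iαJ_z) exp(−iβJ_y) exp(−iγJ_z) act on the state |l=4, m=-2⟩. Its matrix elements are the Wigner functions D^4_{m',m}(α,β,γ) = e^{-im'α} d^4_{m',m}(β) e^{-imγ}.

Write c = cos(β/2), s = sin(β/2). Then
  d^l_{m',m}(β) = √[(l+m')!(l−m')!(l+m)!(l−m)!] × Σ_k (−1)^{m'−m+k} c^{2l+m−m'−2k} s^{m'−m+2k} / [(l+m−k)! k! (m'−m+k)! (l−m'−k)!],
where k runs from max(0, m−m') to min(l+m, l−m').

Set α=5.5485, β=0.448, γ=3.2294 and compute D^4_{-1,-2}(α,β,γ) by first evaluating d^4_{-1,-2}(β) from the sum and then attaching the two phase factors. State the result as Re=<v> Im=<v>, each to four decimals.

Split into d^4_{-1,-2}(β=0.448) × two z-phases.
c=cos(0.448/2)=0.975017, s=sin(0.448/2)=0.222131; N=√[6·120·2·720]=1018.233765
The bounds max(0,m−m')=0 and min(l+m,l−m')=2 give 3 terms
  k=0: (−1)^1·1018.2338/(240)·0.9750^7·0.2221^1 = -0.789461
  k=1: (−1)^2·1018.2338/(48)·0.9750^5·0.2221^3 = +0.204879
  k=2: (−1)^3·1018.2338/(72)·0.9750^3·0.2221^5 = -0.007089
d^4_{-1,-2}(0.448) = -0.789461 +0.204879 -0.007089 = -0.591672
Attach z-rotation phases: D = e^{-i(-1)(5.5485)}·(-0.591672)·e^{-i(-2)(3.2294)} = -0.501589+0.313822i

Re=-0.5016 Im=0.3138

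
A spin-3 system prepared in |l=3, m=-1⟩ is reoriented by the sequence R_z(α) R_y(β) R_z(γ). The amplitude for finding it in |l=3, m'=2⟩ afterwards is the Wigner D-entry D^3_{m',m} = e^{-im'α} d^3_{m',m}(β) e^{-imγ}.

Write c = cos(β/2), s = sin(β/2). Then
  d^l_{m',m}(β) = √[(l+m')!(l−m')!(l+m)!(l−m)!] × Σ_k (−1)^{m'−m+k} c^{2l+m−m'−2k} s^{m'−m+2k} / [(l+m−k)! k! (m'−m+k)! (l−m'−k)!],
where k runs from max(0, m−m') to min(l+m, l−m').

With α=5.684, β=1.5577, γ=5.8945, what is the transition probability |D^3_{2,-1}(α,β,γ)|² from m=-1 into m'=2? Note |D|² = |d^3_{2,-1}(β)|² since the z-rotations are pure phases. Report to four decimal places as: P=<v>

P=0.1643

D^3_{2,-1}(5.684,1.5577,5.8945) = e^{-i·2·5.684}·d^3_{2,-1}(1.5577)·e^{-i·-1·5.8945}. Compute d first:
With c≡cos(β/2)=0.711722 and s≡sin(β/2)=0.702461, N=[120·1·2·24]^{1/2}=75.894664
k: max(0,(-1)−(2))=0 … min(3+(-1),3−(2))=1
  k=0: (−1)^3·75.8947/(12)·0.7117^3·0.7025^3 = -0.790366
  k=1: (−1)^4·75.8947/(24)·0.7117^1·0.7025^5 = +0.384966
d^3_{2,-1}(1.5577) = -0.790366 +0.384966 = -0.405400
|D^3_{2,-1}|² = |d^3_{2,-1}(β)|² = (-0.405400)² = 0.164349 (the z-rotation phases have unit modulus)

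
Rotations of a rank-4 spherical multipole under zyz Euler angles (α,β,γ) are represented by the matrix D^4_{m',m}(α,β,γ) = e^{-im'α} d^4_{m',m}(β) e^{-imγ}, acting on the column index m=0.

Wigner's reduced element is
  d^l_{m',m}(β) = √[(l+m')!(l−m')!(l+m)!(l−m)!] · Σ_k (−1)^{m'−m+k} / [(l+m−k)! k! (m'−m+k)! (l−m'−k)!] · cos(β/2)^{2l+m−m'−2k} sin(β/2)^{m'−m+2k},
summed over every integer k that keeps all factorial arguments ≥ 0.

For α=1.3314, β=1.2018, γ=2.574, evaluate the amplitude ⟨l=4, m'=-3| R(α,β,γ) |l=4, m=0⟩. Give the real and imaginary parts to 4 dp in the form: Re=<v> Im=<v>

Split into d^4_{-3,0}(β=1.2018) × two z-phases.
c=cos(1.2018/2)=0.824827, s=sin(1.2018/2)=0.565385; N=√[1·5040·24·24]=1703.830978
Admissible k: 3..4 (factorial args all ≥0)
  k=3: (−1)^0·1703.8310/(144)·0.8248^5·0.5654^3 = +0.816416
  k=4: (−1)^1·1703.8310/(144)·0.8248^3·0.5654^5 = -0.383596
d^4_{-3,0}(1.2018) = +0.816416 -0.383596 = +0.432820
Phases: e^{-i·(-3)·1.3314}=-0.658022-0.752999i, e^{-i·(0)·2.574}=+1.000000+0.000000i ⇒ D=-0.284805-0.325913i

Re=-0.2848 Im=-0.3259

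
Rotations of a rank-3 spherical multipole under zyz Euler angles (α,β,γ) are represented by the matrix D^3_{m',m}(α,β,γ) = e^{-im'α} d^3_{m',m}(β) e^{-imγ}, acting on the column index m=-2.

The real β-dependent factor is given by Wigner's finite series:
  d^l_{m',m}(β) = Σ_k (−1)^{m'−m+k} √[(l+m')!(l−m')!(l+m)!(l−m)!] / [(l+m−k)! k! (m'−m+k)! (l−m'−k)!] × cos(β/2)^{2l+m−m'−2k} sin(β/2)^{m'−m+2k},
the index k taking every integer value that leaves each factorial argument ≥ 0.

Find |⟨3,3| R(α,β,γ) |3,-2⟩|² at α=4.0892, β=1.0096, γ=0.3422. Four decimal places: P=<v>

P=0.0032

First d^3_{3,-2}(β=1.0096), then the phase factors e^{-i(3)α} and e^{-i(-2)γ}:
With c≡cos(β/2)=0.875271 and s≡sin(β/2)=0.483632, N=[720·1·1·120]^{1/2}=293.938769
Admissible k: 0..0 (factorial args all ≥0)
  k=0: (−1)^5·293.9388/(120)·0.8753^1·0.4836^5 = -0.056728
d^3_{3,-2}(1.0096) = -0.056728
|D^3_{3,-2}|² = |d^3_{3,-2}(β)|² = (-0.056728)² = 0.003218 (the z-rotation phases have unit modulus)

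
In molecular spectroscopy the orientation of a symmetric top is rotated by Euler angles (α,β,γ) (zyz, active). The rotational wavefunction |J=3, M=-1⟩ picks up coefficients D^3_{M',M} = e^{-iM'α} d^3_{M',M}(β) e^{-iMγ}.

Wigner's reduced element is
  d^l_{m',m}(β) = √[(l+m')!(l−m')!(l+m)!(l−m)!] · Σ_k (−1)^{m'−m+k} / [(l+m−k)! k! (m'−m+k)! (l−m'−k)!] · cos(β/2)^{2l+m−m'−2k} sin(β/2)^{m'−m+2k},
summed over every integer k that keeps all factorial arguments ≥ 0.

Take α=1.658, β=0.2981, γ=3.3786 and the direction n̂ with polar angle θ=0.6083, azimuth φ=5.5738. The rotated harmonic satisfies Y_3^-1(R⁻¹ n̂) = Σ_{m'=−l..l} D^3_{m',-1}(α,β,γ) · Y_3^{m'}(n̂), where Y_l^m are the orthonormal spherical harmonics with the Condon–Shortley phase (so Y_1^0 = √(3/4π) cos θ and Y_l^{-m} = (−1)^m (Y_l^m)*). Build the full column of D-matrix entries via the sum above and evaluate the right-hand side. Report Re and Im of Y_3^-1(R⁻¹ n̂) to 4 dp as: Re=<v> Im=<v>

Need the full column D^3_{m',-1} for m'=−3..3 at α=1.658, β=0.2981, γ=3.3786.
cos(β/2)=0.988913, sin(β/2)=0.148499
d^3_{-3,-1}: single k=2 term ⇒ +0.081681;  D = -0.039061+0.071736i
d^3_{-2,-1}: k∈[1..2] ⇒ +0.444132 -0.020030 = +0.424103;  D = +0.388714+0.169601i
d^3_{-1,-1}: k∈[0..2] ⇒ +0.935293 -0.168720 +0.002853 = +0.769426;  D = +0.245109-0.729340i
d^3_{0,-1}: k∈[0..2] ⇒ -0.486522 +0.032912 -0.000247 = -0.453858;  D = +0.441170+0.106563i
d^3_{1,-1}: k∈[0..2] ⇒ +0.126540 -0.003804 +0.000011 = +0.122746;  D = -0.018319+0.121372i
d^3_{2,-1}: k∈[0..1] ⇒ -0.020030 +0.000226 = -0.019804;  D = -0.019765-0.001239i
d^3_{3,-1}: single k=0 term ⇒ +0.001842;  D = -0.000045-0.001841i
Y_3^{m'}(θ=0.6083,φ=5.5738) and Σ D·Y over m':
  (-0.0391+0.0717i)·(-0.0412+0.0661i)  (+0.3887+0.1696i)·(+0.0415+0.2707i)  (+0.2451-0.7293i)·(+0.3317+0.2848i)  (+0.4412+0.1066i)·(+0.1124+0.0000i)  (-0.0183+0.1214i)·(-0.3317+0.2848i)  (-0.0198-0.0012i)·(+0.0415-0.2707i)  (-0.0000-0.0018i)·(+0.0412+0.0661i)
Y_3^-1(R⁻¹ n̂) = +0.276143-0.093674i

Re=0.2761 Im=-0.0937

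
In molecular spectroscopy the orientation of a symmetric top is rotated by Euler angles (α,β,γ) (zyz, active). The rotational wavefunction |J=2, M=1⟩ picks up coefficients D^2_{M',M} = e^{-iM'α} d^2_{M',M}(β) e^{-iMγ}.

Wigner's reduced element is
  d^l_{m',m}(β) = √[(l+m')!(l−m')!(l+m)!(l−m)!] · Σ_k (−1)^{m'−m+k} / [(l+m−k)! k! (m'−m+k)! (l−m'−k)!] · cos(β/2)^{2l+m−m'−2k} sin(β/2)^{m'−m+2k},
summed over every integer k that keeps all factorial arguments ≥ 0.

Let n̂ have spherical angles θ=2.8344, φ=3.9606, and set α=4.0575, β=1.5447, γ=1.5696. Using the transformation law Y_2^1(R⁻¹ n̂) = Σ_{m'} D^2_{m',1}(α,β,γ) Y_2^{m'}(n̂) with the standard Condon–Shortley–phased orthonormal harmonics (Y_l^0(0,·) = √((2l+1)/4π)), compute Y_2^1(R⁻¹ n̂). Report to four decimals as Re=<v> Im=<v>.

Re=0.0060 Im=0.2048

Need the full column D^2_{m',1} for m'=−2..2 at α=4.0575, β=1.5447, γ=1.5696.
cos(β/2)=0.716273, sin(β/2)=0.697820
d^2_{-2,1}: single k=3 term ⇒ +0.486788;  D = +0.470148+0.126185i
d^2_{-1,1}: k∈[2..3] ⇒ +0.749489 -0.237124 = +0.512366;  D = -0.406738+0.311581i
d^2_{0,1}: k∈[1..2] ⇒ +0.628137 -0.596191 = +0.031947;  D = +0.000038-0.031947i
d^2_{1,1}: k∈[0..1] ⇒ +0.263217 -0.749489 = -0.486272;  D = -0.385316-0.296636i
d^2_{2,1}: single k=0 term ⇒ -0.512872;  D = +0.495658-0.131761i
Y_2^{m'}(θ=2.8344,φ=3.9606) and Σ D·Y over m':
  (+0.4701+0.1262i)·(-0.0024-0.0352i)  (-0.4067+0.3116i)·(+0.1521-0.1627i)  (+0.0000-0.0319i)·(+0.5443+0.0000i)  (-0.3853-0.2966i)·(-0.1521-0.1627i)  (+0.4957-0.1318i)·(-0.0024+0.0352i)
Y_2^1(R⁻¹ n̂) = +0.005993+0.204848i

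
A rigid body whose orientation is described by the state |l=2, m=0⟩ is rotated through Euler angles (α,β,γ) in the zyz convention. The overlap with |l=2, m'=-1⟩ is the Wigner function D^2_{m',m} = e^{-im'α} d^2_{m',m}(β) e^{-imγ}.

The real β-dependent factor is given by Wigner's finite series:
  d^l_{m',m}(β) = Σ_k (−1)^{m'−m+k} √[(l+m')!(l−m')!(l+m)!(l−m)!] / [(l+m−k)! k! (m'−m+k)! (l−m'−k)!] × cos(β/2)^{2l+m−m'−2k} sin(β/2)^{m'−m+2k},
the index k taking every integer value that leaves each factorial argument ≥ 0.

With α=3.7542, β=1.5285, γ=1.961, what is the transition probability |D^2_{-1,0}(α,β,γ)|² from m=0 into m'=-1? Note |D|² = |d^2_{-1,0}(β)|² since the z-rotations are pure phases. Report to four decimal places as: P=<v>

Split into d^2_{-1,0}(β=1.5285) × two z-phases.
Half-angle: c=0.721902, s=0.691996. N=√(1·6·2·2)=4.898979
k: max(0,(0)−(-1))=1 … min(2+(0),2−(-1))=2
  k=1: (−1)^0·4.8990/(2)·0.7219^3·0.6920^1 = +0.637695
  k=2: (−1)^1·4.8990/(2)·0.7219^1·0.6920^3 = -0.585955
d^2_{-1,0}(1.5285) = +0.637695 -0.585955 = +0.051740
|D^2_{-1,0}|² = |d^2_{-1,0}(β)|² = (+0.051740)² = 0.002677 (the z-rotation phases have unit modulus)

P=0.0027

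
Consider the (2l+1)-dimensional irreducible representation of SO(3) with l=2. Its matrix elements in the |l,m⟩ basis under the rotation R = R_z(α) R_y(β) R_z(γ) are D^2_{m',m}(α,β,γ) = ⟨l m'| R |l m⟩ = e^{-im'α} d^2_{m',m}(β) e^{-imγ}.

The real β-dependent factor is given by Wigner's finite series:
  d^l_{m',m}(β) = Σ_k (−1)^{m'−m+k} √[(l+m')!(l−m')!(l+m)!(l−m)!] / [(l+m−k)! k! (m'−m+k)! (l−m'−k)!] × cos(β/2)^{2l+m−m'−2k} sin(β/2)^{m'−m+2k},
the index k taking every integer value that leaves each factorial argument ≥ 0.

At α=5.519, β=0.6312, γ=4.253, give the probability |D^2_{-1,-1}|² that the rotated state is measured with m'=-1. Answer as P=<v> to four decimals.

D^2_{-1,-1}(5.519,0.6312,4.253) = e^{-i·-1·5.519}·d^2_{-1,-1}(0.6312)·e^{-i·-1·4.253}. Compute d first:
c=cos(0.6312/2)=0.950610, s=sin(0.6312/2)=0.310387; N=√[1·6·1·6]=6.000000
k∈{0,1} keeps every argument non-negative
  k=0: (−1)^0·6.0000/(6)·0.9506^4·0.3104^0 = +0.816601
  k=1: (−1)^1·6.0000/(2)·0.9506^2·0.3104^2 = -0.261176
d^2_{-1,-1}(0.6312) = +0.816601 -0.261176 = +0.555425
|D^2_{-1,-1}|² = |d^2_{-1,-1}(β)|² = (+0.555425)² = 0.308497 (the z-rotation phases have unit modulus)

P=0.3085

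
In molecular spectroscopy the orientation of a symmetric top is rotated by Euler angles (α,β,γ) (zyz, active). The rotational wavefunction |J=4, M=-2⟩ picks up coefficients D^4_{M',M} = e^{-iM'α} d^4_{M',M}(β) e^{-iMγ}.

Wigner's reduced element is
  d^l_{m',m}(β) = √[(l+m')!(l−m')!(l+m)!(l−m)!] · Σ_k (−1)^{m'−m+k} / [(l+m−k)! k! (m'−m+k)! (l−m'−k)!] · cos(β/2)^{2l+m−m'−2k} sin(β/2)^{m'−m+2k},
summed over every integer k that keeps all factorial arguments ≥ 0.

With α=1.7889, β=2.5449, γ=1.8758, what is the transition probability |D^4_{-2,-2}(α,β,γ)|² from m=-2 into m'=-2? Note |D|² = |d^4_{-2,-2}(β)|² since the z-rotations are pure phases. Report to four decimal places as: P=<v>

P=0.0075

First d^4_{-2,-2}(β=2.5449), then the phase factors e^{-i(-2)α} and e^{-i(-2)γ}:
With c≡cos(β/2)=0.293940 and s≡sin(β/2)=0.955824, N=[2·720·2·720]^{1/2}=1440.000000
Admissible k: 0..2 (factorial args all ≥0)
  k=0: (−1)^0·1440.0000/(1440)·0.2939^8·0.9558^0 = +0.000056
  k=1: (−1)^1·1440.0000/(120)·0.2939^6·0.9558^2 = -0.007071
  k=2: (−1)^2·1440.0000/(96)·0.2939^4·0.9558^4 = +0.093463
d^4_{-2,-2}(2.5449) = +0.000056 -0.007071 +0.093463 = +0.086447
|D^4_{-2,-2}|² = |d^4_{-2,-2}(β)|² = (+0.086447)² = 0.007473 (the z-rotation phases have unit modulus)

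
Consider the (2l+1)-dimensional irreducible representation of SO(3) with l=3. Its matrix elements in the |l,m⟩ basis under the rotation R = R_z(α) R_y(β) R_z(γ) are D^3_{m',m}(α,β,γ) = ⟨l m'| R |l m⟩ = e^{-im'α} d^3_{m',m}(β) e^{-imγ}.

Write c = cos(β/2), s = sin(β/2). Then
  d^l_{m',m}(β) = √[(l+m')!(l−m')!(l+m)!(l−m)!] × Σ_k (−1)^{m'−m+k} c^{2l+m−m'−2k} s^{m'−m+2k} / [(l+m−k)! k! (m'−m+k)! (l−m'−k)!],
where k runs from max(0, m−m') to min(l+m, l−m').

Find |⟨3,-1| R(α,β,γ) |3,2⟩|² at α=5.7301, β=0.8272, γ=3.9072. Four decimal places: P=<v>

First d^3_{-1,2}(β=0.8272), then the phase factors e^{-i(-1)α} and e^{-i(2)γ}:
Half-angle: c=0.915680, s=0.401908. N=√(2·24·120·1)=75.894664
k∈{3,4} keeps every argument non-negative
  k=3: (−1)^0·75.8947/(12)·0.9157^3·0.4019^3 = +0.315241
  k=4: (−1)^1·75.8947/(24)·0.9157^1·0.4019^5 = -0.030365
d^3_{-1,2}(0.8272) = +0.315241 -0.030365 = +0.284875
|D^3_{-1,2}|² = |d^3_{-1,2}(β)|² = (+0.284875)² = 0.081154 (the z-rotation phases have unit modulus)

P=0.0812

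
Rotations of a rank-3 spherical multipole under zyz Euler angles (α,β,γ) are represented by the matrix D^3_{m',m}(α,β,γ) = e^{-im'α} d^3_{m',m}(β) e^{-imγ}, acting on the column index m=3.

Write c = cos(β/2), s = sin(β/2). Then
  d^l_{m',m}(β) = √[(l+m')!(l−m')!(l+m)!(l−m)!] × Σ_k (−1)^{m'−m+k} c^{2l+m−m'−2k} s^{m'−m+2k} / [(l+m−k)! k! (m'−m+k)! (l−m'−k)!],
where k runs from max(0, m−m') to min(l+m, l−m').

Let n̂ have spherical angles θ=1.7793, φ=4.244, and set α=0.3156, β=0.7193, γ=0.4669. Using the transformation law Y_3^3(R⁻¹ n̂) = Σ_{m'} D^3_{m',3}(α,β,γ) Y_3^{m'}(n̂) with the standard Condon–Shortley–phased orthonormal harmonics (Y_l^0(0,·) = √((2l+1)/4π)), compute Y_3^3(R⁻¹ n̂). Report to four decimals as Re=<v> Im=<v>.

Need the full column D^3_{m',3} for m'=−3..3 at α=0.3156, β=0.7193, γ=0.4669.
cos(β/2)=0.936020, sin(β/2)=0.351947
d^3_{-3,3}: single k=6 term ⇒ +0.001900;  D = +0.001708-0.000833i
d^3_{-2,3}: single k=5 term ⇒ +0.012381;  D = +0.008893-0.008614i
d^3_{-1,3}: single k=4 term ⇒ +0.052062;  D = +0.024304-0.046041i
d^3_{0,3}: single k=3 term ⇒ +0.159883;  D = +0.027064-0.157575i
d^3_{1,3}: single k=2 term ⇒ +0.368248;  D = -0.053393-0.364356i
d^3_{2,3}: single k=1 term ⇒ +0.619410;  D = -0.275598-0.554720i
d^3_{3,3}: single k=0 term ⇒ +0.672529;  D = -0.471397-0.479666i
Y_3^{m'}(θ=1.7793,φ=4.244) and Σ D·Y over m':
  (+0.0017-0.0008i)·(+0.3854-0.0644i)  (+0.0089-0.0086i)·(+0.1199+0.1631i)  (+0.0243-0.0460i)·(+0.1122-0.2217i)  (+0.0271-0.1576i)·(+0.2152+0.0000i)  (-0.0534-0.3644i)·(-0.1122-0.2217i)  (-0.2756-0.5547i)·(+0.1199-0.1631i)  (-0.4714-0.4797i)·(-0.3854-0.0644i)
Y_3^3(R⁻¹ n̂) = -0.046158+0.201854i

Re=-0.0462 Im=0.2019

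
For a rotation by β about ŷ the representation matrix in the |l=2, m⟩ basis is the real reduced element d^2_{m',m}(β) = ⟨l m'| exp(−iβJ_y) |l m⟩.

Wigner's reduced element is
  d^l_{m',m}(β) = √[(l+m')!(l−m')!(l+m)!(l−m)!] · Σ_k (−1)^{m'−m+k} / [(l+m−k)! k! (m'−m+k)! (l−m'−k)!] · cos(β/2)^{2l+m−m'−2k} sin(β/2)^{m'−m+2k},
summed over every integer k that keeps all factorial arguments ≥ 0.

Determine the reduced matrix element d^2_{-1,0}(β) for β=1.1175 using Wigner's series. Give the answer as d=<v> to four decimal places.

d=0.4822

d^2_{-1,0}(β=1.1175) via Wigner's sum:
Half-angle: c=0.847918, s=0.530127. N=√(1·6·2·2)=4.898979
Admissible k: 1..2 (factorial args all ≥0)
  k=1: (−1)^0·4.8990/(2)·0.8479^3·0.5301^1 = +0.791621
  k=2: (−1)^1·4.8990/(2)·0.8479^1·0.5301^3 = -0.309435
d^2_{-1,0}(1.1175) = +0.791621 -0.309435 = +0.482187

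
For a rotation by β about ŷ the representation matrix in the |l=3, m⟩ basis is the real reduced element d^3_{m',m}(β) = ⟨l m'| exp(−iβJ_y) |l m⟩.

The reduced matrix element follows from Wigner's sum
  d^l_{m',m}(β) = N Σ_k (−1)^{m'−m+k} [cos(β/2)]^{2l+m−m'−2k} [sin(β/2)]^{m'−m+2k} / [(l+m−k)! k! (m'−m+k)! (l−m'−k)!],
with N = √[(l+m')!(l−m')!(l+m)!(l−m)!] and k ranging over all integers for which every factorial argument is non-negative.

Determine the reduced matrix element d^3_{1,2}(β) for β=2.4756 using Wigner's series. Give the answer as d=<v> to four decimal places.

d^3_{1,2}(β=2.4756) via Wigner's sum:
Half-angle: c=0.326876, s=0.945067. N=√(24·2·120·1)=75.894664
Admissible k: 1..2 (factorial args all ≥0)
  k=1: (−1)^0·75.8947/(24)·0.3269^5·0.9451^1 = +0.011153
  k=2: (−1)^1·75.8947/(12)·0.3269^3·0.9451^3 = -0.186452
d^3_{1,2}(2.4756) = +0.011153 -0.186452 = -0.175300

d=-0.1753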